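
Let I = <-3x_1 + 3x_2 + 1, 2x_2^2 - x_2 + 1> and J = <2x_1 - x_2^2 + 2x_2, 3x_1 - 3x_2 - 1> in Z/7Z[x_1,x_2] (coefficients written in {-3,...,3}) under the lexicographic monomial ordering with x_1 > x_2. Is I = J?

Since reduced Gröbner bases are canonical representatives of ideals under a given ordering, it suffices to compute and compare them.
Buchberger on the first generating set:
f_1 = -3x_1 + 3x_2 + 1, LT = x_1.
f_2 = 2x_2^2 - x_2 + 1, LT = x_2^2.

The S-polynomials (S(f_1,f_2)) all reduce to 0 modulo the current basis, so we have a Gröbner basis.
Inter-reduce: drop elements whose leading term is divisible by another's, tail-reduce, and make monic.
Reduced Gröbner basis: {x_1 - x_2 + 2, x_2^2 + 3x_2 - 3}.

Buchberger on the second generating set:
h_1 = 2x_1 - x_2^2 + 2x_2, LT = x_1.
h_2 = 3x_1 - 3x_2 - 1, LT = x_1.

S(h_1,h_2): lcm = x_1. S = 3x_2^2 + 2x_2 - 2.
  leading term x_2^2: no divisor's leading term divides it; move 3x_2^2 to the remainder.
  leading term x_2: no divisor's leading term divides it; move 2x_2 to the remainder.
  leading term 1: no divisor's leading term divides it; move -2 to the remainder.
  remainder 3x_2^2 + 2x_2 - 2 ≠ 0; add k_3 = 3x_2^2 + 2x_2 - 2 to the basis.

The other S-polynomials (S(h_1,k_3), S(h_2,k_3)) all reduce to 0 modulo the current basis, so we have a Gröbner basis.
Inter-reduce: drop elements whose leading term is divisible by another's, tail-reduce, and make monic.
Reduced Gröbner basis: {x_1 - x_2 + 2, x_2^2 + 3x_2 - 3}.

These coincide, so the ideals are equal.

Yes, the ideals are equal.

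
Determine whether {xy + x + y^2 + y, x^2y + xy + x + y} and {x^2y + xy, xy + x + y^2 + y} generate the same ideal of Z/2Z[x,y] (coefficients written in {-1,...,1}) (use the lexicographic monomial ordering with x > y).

No, the ideals differ.

Since reduced Gröbner bases are canonical representatives of ideals under a given ordering, it suffices to compute and compare them.
Buchberger on the first generating set:
f_1 = xy + x + y^2 + y, LT = xy.
f_2 = x^2y + xy + x + y, LT = x^2y.

S(f_1,f_2): lcm = x^2y. S = x^2 + xy^2 + x + y.
  leading term x^2: no divisor's leading term divides it; move x^2 to the remainder.
  leading term xy^2: subtract (y)·f_1 from xy^2 + x + y → xy + x + y^3 + y^2 + y
  leading term xy: subtract (1)·f_1 from xy + x + y^3 + y^2 + y → y^3
  leading term y^3: no divisor's leading term divides it; move y^3 to the remainder.
  remainder x^2 + y^3 ≠ 0; add g_3 = x^2 + y^3 to the basis.

S(f_1,g_3): lcm = x^2y. S = x^2 + xy^2 + xy + y^4.
  leading term x^2: subtract (1)·g_3 from x^2 + xy^2 + xy + y^4 → xy^2 + xy + y^4 + y^3
  leading term xy^2: subtract (y)·f_1 from xy^2 + xy + y^4 + y^3 → y^4 + y^2
  leading term y^4: no divisor's leading term divides it; move y^4 to the remainder.
  leading term y^2: no divisor's leading term divides it; move y^2 to the remainder.
  remainder y^4 + y^2 ≠ 0; add g_4 = y^4 + y^2 to the basis.

The other S-polynomials (S(f_2,g_3), S(f_1,g_4), S(f_2,g_4), S(g_3,g_4)) all reduce to 0 modulo the current basis, so we have a Gröbner basis.
Inter-reduce: drop elements whose leading term is divisible by another's, tail-reduce, and make monic.
Reduced Gröbner basis: {x^2 + y^3, xy + x + y^2 + y, y^4 + y^2}.

Buchberger on the second generating set:
h_1 = x^2y + xy, LT = x^2y.
h_2 = xy + x + y^2 + y, LT = xy.

S(h_1,h_2): lcm = x^2y. S = x^2 + xy^2.
  leading term x^2: no divisor's leading term divides it; move x^2 to the remainder.
  leading term xy^2: subtract (y)·h_2 from xy^2 → xy + y^3 + y^2
  leading term xy: subtract (1)·h_2 from xy + y^3 + y^2 → x + y^3 + y
  leading term x: no divisor's leading term divides it; move x to the remainder.
  leading term y^3: no divisor's leading term divides it; move y^3 to the remainder.
  leading term y: no divisor's leading term divides it; move y to the remainder.
  remainder x^2 + x + y^3 + y ≠ 0; add k_3 = x^2 + x + y^3 + y to the basis.

S(h_1,k_3): lcm = x^2y. S = y^4 + y^2.
  leading term y^4: no divisor's leading term divides it; move y^4 to the remainder.
  leading term y^2: no divisor's leading term divides it; move y^2 to the remainder.
  remainder y^4 + y^2 ≠ 0; add k_4 = y^4 + y^2 to the basis.

The other S-polynomials (S(h_2,k_3), S(h_1,k_4), S(h_2,k_4), S(k_3,k_4)) all reduce to 0 modulo the current basis, so we have a Gröbner basis.
Inter-reduce: drop elements whose leading term is divisible by another's, tail-reduce, and make monic.
Reduced Gröbner basis: {x^2 + x + y^3 + y, xy + x + y^2 + y, y^4 + y^2}.

Since the reduced bases disagree, the two ideals are not the same.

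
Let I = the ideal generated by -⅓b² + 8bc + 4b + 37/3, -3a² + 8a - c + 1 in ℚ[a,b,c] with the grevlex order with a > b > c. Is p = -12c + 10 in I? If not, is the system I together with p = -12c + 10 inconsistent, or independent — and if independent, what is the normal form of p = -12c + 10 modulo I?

First compute the reduced Gröbner basis of I by Buchberger's algorithm.
f_1 = -⅓b² + 8bc + 4b + 37/3, LT = b².
f_2 = -3a² + 8a - c + 1, LT = a².

The S-polynomials (S(f_1,f_2)) all reduce to 0 modulo the current basis, so we have a Gröbner basis.
Inter-reduce: drop elements whose leading term is divisible by another's, tail-reduce, and make monic.
Reduced Gröbner basis: {a² - 8/3a + ⅓c - ⅓, b² - 24bc - 12b - 37}.
Label its elements g_1 = a² - 8/3a + ⅓c - ⅓, g_2 = b² - 24bc - 12b - 37.

Reduce p = -12c + 10 modulo G:
  leading term c: no divisor's leading term divides it; move -12c to the remainder.
  leading term 1: no divisor's leading term divides it; move 10 to the remainder.
  normal form = -12c + 10.
The normal form is nonzero, so p ∉ I. Since p minus its normal form lies in I, I + (p) = I + (r) where r = -12c + 10; decide whether this ideal is the whole ring.
Run Buchberger on G together with r (pairs among the g_i already reduce to 0 since G is a Gröbner basis):
g_1 = a² - 8/3a + ⅓c - ⅓, LT = a².
g_2 = b² - 24bc - 12b - 37, LT = b².
r = -12c + 10, LT = c.

The S-polynomials (S(g_1,g_2), S(g_1,r), S(g_2,r)) all reduce to 0 modulo the current basis, so we have a Gröbner basis.
Inter-reduce: drop elements whose leading term is divisible by another's, tail-reduce, and make monic.
Reduced Gröbner basis: {a² - 8/3a - 1/18, b² - 32b - 37, c - ⅚}.
The reduced Gröbner basis of I + (p) is {a² - 8/3a - 1/18, b² - 32b - 37, c - ⅚} ≠ {1}, a proper ideal, so the enlarged system stays consistent: p is independent of I, with normal form -12c + 10.

-12c + 10 is independent of I; its normal form modulo I is -12c + 10.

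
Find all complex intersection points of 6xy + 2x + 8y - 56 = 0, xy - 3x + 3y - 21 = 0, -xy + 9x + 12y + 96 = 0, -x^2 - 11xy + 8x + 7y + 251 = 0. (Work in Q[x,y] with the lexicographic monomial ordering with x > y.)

Compute a lex Gröbner basis by Buchberger's algorithm.
f_1 = 6xy + 2x + 8y - 56, LT = xy.
f_2 = xy - 3x + 3y - 21, LT = xy.
f_3 = -xy + 9x + 12y + 96, LT = xy.
f_4 = -x^2 - 11xy + 8x + 7y + 251, LT = x^2.

S(f_1,f_2): lcm = xy. S = 10/3x - 5/3y + 35/3.
  leading term x: no divisor's leading term divides it; move 10/3x to the remainder.
  leading term y: no divisor's leading term divides it; move -5/3y to the remainder.
  leading term 1: no divisor's leading term divides it; move 35/3 to the remainder.
  remainder 10/3x - 5/3y + 35/3 ≠ 0; add h_5 = 10/3x - 5/3y + 35/3 to the basis.

S(f_1,f_3): lcm = xy. S = 28/3x + 40/3y + 260/3.
  leading term x: subtract (14/5)·h_5 from 28/3x + 40/3y + 260/3 → 18y + 54
  leading term y: no divisor's leading term divides it; move 18y to the remainder.
  leading term 1: no divisor's leading term divides it; move 54 to the remainder.
  remainder 18y + 54 ≠ 0; add h_6 = 18y + 54 to the basis.

The other S-polynomials (S(f_1,f_4), S(f_2,f_3), S(f_2,f_4), S(f_3,f_4), S(f_1,h_5), S(f_2,h_5), S(f_3,h_5), S(f_4,h_5), S(f_1,h_6), S(f_2,h_6), S(f_3,h_6), S(f_4,h_6), S(h_5,h_6)) all reduce to 0 modulo the current basis, so we have a Gröbner basis.
Inter-reduce: drop elements whose leading term is divisible by another's, tail-reduce, and make monic.
Reduced Gröbner basis: {x + 5, y + 3}.

From the last basis element, y + 3 = 0, so y takes values in {-3}. Each choice, substituted upward through the basis, yields the corresponding point(s) of the solution set.
  y = -3: the earlier basis element becomes x + 5 = 0, giving x = -5 — point (-5, -3).

{(-5, -3)}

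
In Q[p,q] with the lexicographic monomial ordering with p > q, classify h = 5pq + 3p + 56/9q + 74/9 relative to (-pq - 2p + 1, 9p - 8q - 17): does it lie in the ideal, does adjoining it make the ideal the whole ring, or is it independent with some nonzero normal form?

First compute the reduced Gröbner basis of I by Buchberger's algorithm.
f_1 = -pq - 2p + 1, LT = pq.
f_2 = 9p - 8q - 17, LT = p.

S(f_1,f_2): lcm = pq. S = 2p + 8/9q^2 + 17/9q - 1.
  leading term p: subtract (2/9)·f_2 from 2p + 8/9q^2 + 17/9q - 1 → 8/9q^2 + 11/3q + 25/9
  leading term q^2: no divisor's leading term divides it; move 8/9q^2 to the remainder.
  leading term q: no divisor's leading term divides it; move 11/3q to the remainder.
  leading term 1: no divisor's leading term divides it; move 25/9 to the remainder.
  remainder 8/9q^2 + 11/3q + 25/9 ≠ 0; add k_3 = 8/9q^2 + 11/3q + 25/9 to the basis.

The other S-polynomials (S(f_1,k_3), S(f_2,k_3)) all reduce to 0 modulo the current basis, so we have a Gröbner basis.
Inter-reduce: drop elements whose leading term is divisible by another's, tail-reduce, and make monic.
Reduced Gröbner basis: {p - 8/9q - 17/9, q^2 + 33/8q + 25/8}.
Label its elements g_1 = p - 8/9q - 17/9, g_2 = q^2 + 33/8q + 25/8.

Reduce h = 5pq + 3p + 56/9q + 74/9 modulo G:
  leading term pq: subtract (5q)·g_1 from 5pq + 3p + 56/9q + 74/9 → 3p + 40/9q^2 + 47/3q + 74/9
  leading term p: subtract (3)·g_1 from 3p + 40/9q^2 + 47/3q + 74/9 → 40/9q^2 + 55/3q + 125/9
  leading term q^2: subtract (40/9)·g_2 from 40/9q^2 + 55/3q + 125/9 → 0
  normal form = 0.
Since the normal form is 0, h ∈ I.

5pq + 3p + 56/9q + 74/9 lies in I (it reduces to 0).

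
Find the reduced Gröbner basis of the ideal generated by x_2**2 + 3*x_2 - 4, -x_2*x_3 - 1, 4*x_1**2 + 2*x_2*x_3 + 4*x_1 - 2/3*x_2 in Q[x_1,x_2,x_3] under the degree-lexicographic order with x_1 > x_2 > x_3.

f_1 = x_2**2 + 3*x_2 - 4, LT = x_2**2.
f_2 = -x_2*x_3 - 1, LT = x_2*x_3.
f_3 = 4*x_1**2 + 2*x_2*x_3 + 4*x_1 - 2/3*x_2, LT = x_1**2.

S(f_1,f_2): lcm = x_2**2*x_3. S = 3*x_2*x_3 - x_2 - 4*x_3.
  leading term x_2*x_3: subtract (-3)·f_2 from 3*x_2*x_3 - x_2 - 4*x_3 → -x_2 - 4*x_3 - 3
  leading term x_2: no divisor's leading term divides it; move -x_2 to the remainder.
  leading term x_3: no divisor's leading term divides it; move -4*x_3 to the remainder.
  leading term 1: no divisor's leading term divides it; move -3 to the remainder.
  remainder -x_2 - 4*x_3 - 3 ≠ 0; add g_4 = -x_2 - 4*x_3 - 3 to the basis.

S(f_2,g_4): lcm = x_2*x_3. S = -4*x_3**2 - 3*x_3 + 1.
  leading term x_3**2: no divisor's leading term divides it; move -4*x_3**2 to the remainder.
  leading term x_3: no divisor's leading term divides it; move -3*x_3 to the remainder.
  leading term 1: no divisor's leading term divides it; move 1 to the remainder.
  remainder -4*x_3**2 - 3*x_3 + 1 ≠ 0; add g_5 = -4*x_3**2 - 3*x_3 + 1 to the basis.

The other S-polynomials (S(f_1,f_3), S(f_2,f_3), S(f_1,g_4), S(f_3,g_4), S(f_1,g_5), S(f_2,g_5), S(f_3,g_5), S(g_4,g_5)) all reduce to 0 modulo the current basis, so we have a Gröbner basis.
Inter-reduce: drop elements whose leading term is divisible by another's, tail-reduce, and make monic.

G = {x_1**2 + x_1 + 2/3*x_3, x_3**2 + 3/4*x_3 - 1/4, x_2 + 4*x_3 + 3}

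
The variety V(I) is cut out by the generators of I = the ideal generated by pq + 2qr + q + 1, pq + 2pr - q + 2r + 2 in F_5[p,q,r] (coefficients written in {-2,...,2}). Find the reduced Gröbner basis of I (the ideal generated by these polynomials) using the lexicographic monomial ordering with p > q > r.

G = {pq + 2qr + q + 1, pr - qr - q + r - 2, q^2r + q^2 + 2qr^2 + 2q + r}

f_1 = pq + 2qr + q + 1, LT = pq.
f_2 = pq + 2pr - q + 2r + 2, LT = pq.

S(f_1,f_2): lcm = pq. S = -2pr + 2qr + 2q - 2r - 1.
  leading term pr: no divisor's leading term divides it; move -2pr to the remainder.
  leading term qr: no divisor's leading term divides it; move 2qr to the remainder.
  leading term q: no divisor's leading term divides it; move 2q to the remainder.
  leading term r: no divisor's leading term divides it; move -2r to the remainder.
  leading term 1: no divisor's leading term divides it; move -1 to the remainder.
  remainder -2pr + 2qr + 2q - 2r - 1 ≠ 0; add g_3 = -2pr + 2qr + 2q - 2r - 1 to the basis.

S(f_1,g_3): lcm = pqr. S = q^2r + q^2 + 2qr^2 + 2q + r.
  leading term q^2r: no divisor's leading term divides it; move q^2r to the remainder.
  leading term q^2: no divisor's leading term divides it; move q^2 to the remainder.
  leading term qr^2: no divisor's leading term divides it; move 2qr^2 to the remainder.
  leading term q: no divisor's leading term divides it; move 2q to the remainder.
  leading term r: no divisor's leading term divides it; move r to the remainder.
  remainder q^2r + q^2 + 2qr^2 + 2q + r ≠ 0; add g_4 = q^2r + q^2 + 2qr^2 + 2q + r to the basis.

The other S-polynomials (S(f_2,g_3), S(f_1,g_4), S(f_2,g_4), S(g_3,g_4)) all reduce to 0 modulo the current basis, so we have a Gröbner basis.
Inter-reduce: drop elements whose leading term is divisible by another's, tail-reduce, and make monic.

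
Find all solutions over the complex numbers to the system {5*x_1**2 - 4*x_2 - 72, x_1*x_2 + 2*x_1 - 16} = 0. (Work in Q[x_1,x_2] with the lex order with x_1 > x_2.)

{(4, 2), (-2 + 2*sqrt(5)/5, -12 - 2*sqrt(5)), (-2 - 2*sqrt(5)/5, -12 + 2*sqrt(5))}

Compute a lex Gröbner basis by Buchberger's algorithm.
f_1 = 5*x_1**2 - 4*x_2 - 72, LT = x_1**2.
f_2 = x_1*x_2 + 2*x_1 - 16, LT = x_1*x_2.

S(f_1,f_2): lcm = x_1**2*x_2. S = -2*x_1**2 + 16*x_1 - 4/5*x_2**2 - 72/5*x_2.
  reduce S modulo (f_1, f_2):
  remainder 16*x_1 - 4/5*x_2**2 - 16*x_2 - 144/5 ≠ 0; add h_3 = 16*x_1 - 4/5*x_2**2 - 16*x_2 - 144/5 to the basis.

S(f_2,h_3): lcm = x_1*x_2. S = 2*x_1 + 1/20*x_2**3 + x_2**2 + 9/5*x_2 - 16.
  reduce S modulo (f_1, f_2, h_3):
  remainder 1/20*x_2**3 + 11/10*x_2**2 + 19/5*x_2 - 62/5 ≠ 0; add h_4 = 1/20*x_2**3 + 11/10*x_2**2 + 19/5*x_2 - 62/5 to the basis.

The other S-polynomials (S(f_1,h_3), S(f_1,h_4), S(f_2,h_4), S(h_3,h_4)) all reduce to 0 modulo the current basis, so we have a Gröbner basis.
Inter-reduce: drop elements whose leading term is divisible by another's, tail-reduce, and make monic.
Reduced Gröbner basis: {x_1 - 1/20*x_2**2 - x_2 - 9/5, x_2**3 + 22*x_2**2 + 76*x_2 - 248}.

From the last basis element, x_2**3 + 22*x_2**2 + 76*x_2 - 248 = 0, so x_2 takes values in {2, -12 - 2*sqrt(5), -12 + 2*sqrt(5)}. Each choice, substituted upward through the basis, yields the corresponding point(s) of the solution set.
  x_2 = 2: the earlier basis element becomes x_1 - 4 = 0, giving x_1 = 4 — point (4, 2).
  x_2 = -12 - 2*sqrt(5): the earlier basis element becomes x_1 - 2*sqrt(5)/5 + 2 = 0, giving x_1 = -2 + 2*sqrt(5)/5 — point (-2 + 2*sqrt(5)/5, -12 - 2*sqrt(5)).
  x_2 = -12 + 2*sqrt(5): the earlier basis element becomes x_1 + 2*sqrt(5)/5 + 2 = 0, giving x_1 = -2 - 2*sqrt(5)/5 — point (-2 - 2*sqrt(5)/5, -12 + 2*sqrt(5)).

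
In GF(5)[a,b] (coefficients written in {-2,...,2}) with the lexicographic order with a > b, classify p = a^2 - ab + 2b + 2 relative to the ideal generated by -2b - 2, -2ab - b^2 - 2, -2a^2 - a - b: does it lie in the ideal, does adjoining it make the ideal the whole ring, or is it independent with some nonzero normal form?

First compute the reduced Gröbner basis of I by Buchberger's algorithm.
f_1 = -2b - 2, LT = b.
f_2 = -2ab - b^2 - 2, LT = ab.
f_3 = -2a^2 - a - b, LT = a^2.

S(f_1,f_2): lcm = ab. S = a + 2b^2 - 1.
  leading term a: no divisor's leading term divides it; move a to the remainder.
  leading term b^2: subtract (-b)·f_1 from 2b^2 - 1 → -2b - 1
  leading term b: subtract (1)·f_1 from -2b - 1 → 1
  leading term 1: no divisor's leading term divides it; move 1 to the remainder.
  remainder a + 1 ≠ 0; add h_4 = a + 1 to the basis.

The other S-polynomials (S(f_1,f_3), S(f_2,f_3), S(f_1,h_4), S(f_2,h_4), S(f_3,h_4)) all reduce to 0 modulo the current basis, so we have a Gröbner basis.
Inter-reduce: drop elements whose leading term is divisible by another's, tail-reduce, and make monic.
Reduced Gröbner basis: {a + 1, b + 1}.
Label its elements g_1 = a + 1, g_2 = b + 1.

Reduce p = a^2 - ab + 2b + 2 modulo G:
  leading term a^2: subtract (a)·g_1 from a^2 - ab + 2b + 2 → -ab - a + 2b + 2
  leading term ab: subtract (-b)·g_1 from -ab - a + 2b + 2 → -a - 2b + 2
  leading term a: subtract (-1)·g_1 from -a - 2b + 2 → -2b - 2
  leading term b: subtract (-2)·g_2 from -2b - 2 → 0
  normal form = 0.
Since the normal form is 0, p ∈ I.

a^2 - ab + 2b + 2 lies in I (it reduces to 0).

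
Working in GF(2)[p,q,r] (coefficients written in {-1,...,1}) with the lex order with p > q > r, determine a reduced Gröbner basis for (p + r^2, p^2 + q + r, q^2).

G = {p + r^2, q + r^4 + r, r^8 + r^2}

f_1 = p + r^2, LT = p.
f_2 = p^2 + q + r, LT = p^2.
f_3 = q^2, LT = q^2.

S(f_1,f_2): lcm = p^2. S = pr^2 + q + r.
  leading term pr^2: subtract (r^2)·f_1 from pr^2 + q + r → q + r^4 + r
  leading term q: no divisor's leading term divides it; move q to the remainder.
  leading term r^4: no divisor's leading term divides it; move r^4 to the remainder.
  leading term r: no divisor's leading term divides it; move r to the remainder.
  remainder q + r^4 + r ≠ 0; add g_4 = q + r^4 + r to the basis.

S(f_3,g_4): lcm = q^2. S = qr^4 + qr.
  leading term qr^4: subtract (r^4)·g_4 from qr^4 + qr → qr + r^8 + r^5
  leading term qr: subtract (r)·g_4 from qr + r^8 + r^5 → r^8 + r^2
  leading term r^8: no divisor's leading term divides it; move r^8 to the remainder.
  leading term r^2: no divisor's leading term divides it; move r^2 to the remainder.
  remainder r^8 + r^2 ≠ 0; add g_5 = r^8 + r^2 to the basis.

The other S-polynomials (S(f_1,f_3), S(f_2,f_3), S(f_1,g_4), S(f_2,g_4), S(f_1,g_5), S(f_2,g_5), S(f_3,g_5), S(g_4,g_5)) all reduce to 0 modulo the current basis, so we have a Gröbner basis.
Inter-reduce: drop elements whose leading term is divisible by another's, tail-reduce, and make monic.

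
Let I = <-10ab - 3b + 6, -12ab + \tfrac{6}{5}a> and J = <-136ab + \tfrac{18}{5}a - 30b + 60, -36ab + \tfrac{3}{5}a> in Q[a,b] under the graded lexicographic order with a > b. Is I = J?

For a fixed monomial order, each ideal has a unique reduced Gröbner basis; comparing bases decides equality.
Buchberger on the first generating set:
f_1 = -10ab - 3b + 6, LT = ab.
f_2 = -12ab + \tfrac{6}{5}a, LT = ab.

S(f_1,f_2): lcm = ab. S = \tfrac{1}{10}a + \tfrac{3}{10}b - \tfrac{3}{5}.
  leading term a: no divisor's leading term divides it; move \tfrac{1}{10}a to the remainder.
  leading term b: no divisor's leading term divides it; move \tfrac{3}{10}b to the remainder.
  leading term 1: no divisor's leading term divides it; move -\tfrac{3}{5} to the remainder.
  remainder \tfrac{1}{10}a + \tfrac{3}{10}b - \tfrac{3}{5} ≠ 0; add g_3 = \tfrac{1}{10}a + \tfrac{3}{10}b - \tfrac{3}{5} to the basis.

S(f_1,g_3): lcm = ab. S = -3b^{2} + \tfrac{63}{10}b - \tfrac{3}{5}.
  leading term b^{2}: no divisor's leading term divides it; move -3b^{2} to the remainder.
  leading term b: no divisor's leading term divides it; move \tfrac{63}{10}b to the remainder.
  leading term 1: no divisor's leading term divides it; move -\tfrac{3}{5} to the remainder.
  remainder -3b^{2} + \tfrac{63}{10}b - \tfrac{3}{5} ≠ 0; add g_4 = -3b^{2} + \tfrac{63}{10}b - \tfrac{3}{5} to the basis.

S(f_2,g_3): lcm = ab. S = -3b^{2} - \tfrac{1}{10}a + 6b.
  leading term b^{2}: subtract (1)·g_4 from -3b^{2} - \tfrac{1}{10}a + 6b → -\tfrac{1}{10}a - \tfrac{3}{10}b + \tfrac{3}{5}
  leading term a: subtract (-1)·g_3 from -\tfrac{1}{10}a - \tfrac{3}{10}b + \tfrac{3}{5} → 0
  remainder 0.

S(f_1,g_4): lcm = ab^{2}. S = \tfrac{21}{10}ab + \tfrac{3}{10}b^{2} - \tfrac{1}{5}a - \tfrac{3}{5}b.
  leading term ab: subtract (-\tfrac{21}{100})·f_1 from \tfrac{21}{10}ab + \tfrac{3}{10}b^{2} - \tfrac{1}{5}a - \tfrac{3}{5}b → \tfrac{3}{10}b^{2} - \tfrac{1}{5}a - \tfrac{123}{100}b + \tfrac{63}{50}
  leading term b^{2}: subtract (-\tfrac{1}{10})·g_4 from \tfrac{3}{10}b^{2} - \tfrac{1}{5}a - \tfrac{123}{100}b + \tfrac{63}{50} → -\tfrac{1}{5}a - \tfrac{3}{5}b + \tfrac{6}{5}
  leading term a: subtract (-2)·g_3 from -\tfrac{1}{5}a - \tfrac{3}{5}b + \tfrac{6}{5} → 0
  remainder 0.

S(f_2,g_4): lcm = ab^{2}. S = 2ab - \tfrac{1}{5}a.
  leading term ab: subtract (-\tfrac{1}{5})·f_1 from 2ab - \tfrac{1}{5}a → -\tfrac{1}{5}a - \tfrac{3}{5}b + \tfrac{6}{5}
  leading term a: subtract (-2)·g_3 from -\tfrac{1}{5}a - \tfrac{3}{5}b + \tfrac{6}{5} → 0
  remainder 0.

S(g_3,g_4): leading monomials are coprime, so the S-polynomial reduces to 0 (Buchberger's first criterion).
Every S-polynomial of the final basis reduces to 0, so we have a Gröbner basis.
Inter-reduce: drop elements whose leading term is divisible by another's, tail-reduce, and make monic.
Reduced Gröbner basis: {b^{2} - \tfrac{21}{10}b + \tfrac{1}{5}, a + 3b - 6}.

Buchberger on the second generating set:
h_1 = -136ab + \tfrac{18}{5}a - 30b + 60, LT = ab.
h_2 = -36ab + \tfrac{3}{5}a, LT = ab.

S(h_1,h_2): lcm = ab. S = -\tfrac{1}{102}a + \tfrac{15}{68}b - \tfrac{15}{34}.
  leading term a: no divisor's leading term divides it; move -\tfrac{1}{102}a to the remainder.
  leading term b: no divisor's leading term divides it; move \tfrac{15}{68}b to the remainder.
  leading term 1: no divisor's leading term divides it; move -\tfrac{15}{34} to the remainder.
  remainder -\tfrac{1}{102}a + \tfrac{15}{68}b - \tfrac{15}{34} ≠ 0; add k_3 = -\tfrac{1}{102}a + \tfrac{15}{68}b - \tfrac{15}{34} to the basis.

S(h_1,k_3): lcm = ab. S = \tfrac{45}{2}b^{2} - \tfrac{9}{340}a - \tfrac{3045}{68}b - \tfrac{15}{34}.
  leading term b^{2}: no divisor's leading term divides it; move \tfrac{45}{2}b^{2} to the remainder.
  leading term a: subtract (\tfrac{27}{10})·k_3 from -\tfrac{9}{340}a - \tfrac{3045}{68}b - \tfrac{15}{34} → -\tfrac{363}{8}b + \tfrac{3}{4}
  leading term b: no divisor's leading term divides it; move -\tfrac{363}{8}b to the remainder.
  leading term 1: no divisor's leading term divides it; move \tfrac{3}{4} to the remainder.
  remainder \tfrac{45}{2}b^{2} - \tfrac{363}{8}b + \tfrac{3}{4} ≠ 0; add k_4 = \tfrac{45}{2}b^{2} - \tfrac{363}{8}b + \tfrac{3}{4} to the basis.

S(h_2,k_3): lcm = ab. S = \tfrac{45}{2}b^{2} - \tfrac{1}{60}a - 45b.
  leading term b^{2}: subtract (1)·k_4 from \tfrac{45}{2}b^{2} - \tfrac{1}{60}a - 45b → -\tfrac{1}{60}a + \tfrac{3}{8}b - \tfrac{3}{4}
  leading term a: subtract (\tfrac{17}{10})·k_3 from -\tfrac{1}{60}a + \tfrac{3}{8}b - \tfrac{3}{4} → 0
  remainder 0.

S(h_1,k_4): lcm = ab^{2}. S = \tfrac{203}{102}ab + \tfrac{15}{68}b^{2} - \tfrac{1}{30}a - \tfrac{15}{34}b.
  leading term ab: subtract (-\tfrac{203}{13872})·h_1 from \tfrac{203}{102}ab + \tfrac{15}{68}b^{2} - \tfrac{1}{30}a - \tfrac{15}{34}b → \tfrac{15}{68}b^{2} + \tfrac{671}{34680}a - \tfrac{2035}{2312}b + \tfrac{1015}{1156}
  leading term b^{2}: subtract (\tfrac{1}{102})·k_4 from \tfrac{15}{68}b^{2} + \tfrac{671}{34680}a - \tfrac{2035}{2312}b + \tfrac{1015}{1156} → \tfrac{671}{34680}a - \tfrac{2013}{4624}b + \tfrac{2013}{2312}
  leading term a: subtract (-\tfrac{671}{340})·k_3 from \tfrac{671}{34680}a - \tfrac{2013}{4624}b + \tfrac{2013}{2312} → 0
  remainder 0.

S(h_2,k_4): lcm = ab^{2}. S = 2ab - \tfrac{1}{30}a.
  leading term ab: subtract (-\tfrac{1}{68})·h_1 from 2ab - \tfrac{1}{30}a → \tfrac{1}{51}a - \tfrac{15}{34}b + \tfrac{15}{17}
  leading term a: subtract (-2)·k_3 from \tfrac{1}{51}a - \tfrac{15}{34}b + \tfrac{15}{17} → 0
  remainder 0.

S(k_3,k_4): leading monomials are coprime, so the S-polynomial reduces to 0 (Buchberger's first criterion).
Every S-polynomial of the final basis reduces to 0, so we have a Gröbner basis.
Inter-reduce: drop elements whose leading term is divisible by another's, tail-reduce, and make monic.
Reduced Gröbner basis: {b^{2} - \tfrac{121}{60}b + \tfrac{1}{30}, a - \tfrac{45}{2}b + 45}.

The bases are distinct; the ideals are different.
The same test decides containment: I ⊆ J iff every generator of I reduces to 0 modulo a Gröbner basis of J.

No, the ideals differ.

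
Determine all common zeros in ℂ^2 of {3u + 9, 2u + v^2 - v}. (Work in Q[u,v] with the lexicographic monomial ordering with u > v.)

Compute a lex Gröbner basis by Buchberger's algorithm.
f_1 = 3u + 9, LT = u.
f_2 = 2u + v^2 - v, LT = u.

S(f_1,f_2): lcm = u. S = -1/2v^2 + 1/2v + 3.
  leading term v^2: no divisor's leading term divides it; move -1/2v^2 to the remainder.
  leading term v: no divisor's leading term divides it; move 1/2v to the remainder.
  leading term 1: no divisor's leading term divides it; move 3 to the remainder.
  remainder -1/2v^2 + 1/2v + 3 ≠ 0; add h_3 = -1/2v^2 + 1/2v + 3 to the basis.

The other S-polynomials (S(f_1,h_3), S(f_2,h_3)) all reduce to 0 modulo the current basis, so we have a Gröbner basis.
Inter-reduce: drop elements whose leading term is divisible by another's, tail-reduce, and make monic.
Reduced Gröbner basis: {u + 3, v^2 - v - 6}.

From the last basis element, v^2 - v - 6 = 0, so v takes values in {-2, 3}. Each choice, substituted upward through the basis, yields the corresponding point(s) of the solution set.
  v = -2: the earlier basis element becomes u + 3 = 0, giving u = -3 — point (-3, -2).
  v = 3: the earlier basis element becomes u + 3 = 0, giving u = -3 — point (-3, 3).

{(-3, -2), (-3, 3)}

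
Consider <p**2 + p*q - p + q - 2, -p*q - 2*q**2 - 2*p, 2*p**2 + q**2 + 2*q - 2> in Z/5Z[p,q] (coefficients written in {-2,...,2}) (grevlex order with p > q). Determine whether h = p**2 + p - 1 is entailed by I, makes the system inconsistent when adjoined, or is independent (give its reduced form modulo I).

Adjoining p**2 + p - 1 makes the ideal the whole ring: the system is inconsistent.

First compute the reduced Gröbner basis of I by Buchberger's algorithm.
f_1 = p**2 + p*q - p + q - 2, LT = p**2.
f_2 = -p*q - 2*q**2 - 2*p, LT = p*q.
f_3 = 2*p**2 + q**2 + 2*q - 2, LT = p**2.

S(f_1,f_2): lcm = p**2*q. S = -p*q**2 - 2*p**2 - p*q + q**2 - 2*q.
  leading term p*q**2: subtract (q)·f_2 from -p*q**2 - 2*p**2 - p*q + q**2 - 2*q → 2*q**3 - 2*p**2 + p*q + q**2 - 2*q
  leading term q**3: no divisor's leading term divides it; move 2*q**3 to the remainder.
  leading term p**2: subtract (-2)·f_1 from -2*p**2 + p*q + q**2 - 2*q → -2*p*q + q**2 - 2*p + 1
  leading term p*q: subtract (2)·f_2 from -2*p*q + q**2 - 2*p + 1 → 2*p + 1
  leading term p: no divisor's leading term divides it; move 2*p to the remainder.
  leading term 1: no divisor's leading term divides it; move 1 to the remainder.
  remainder 2*q**3 + 2*p + 1 ≠ 0; add k_4 = 2*q**3 + 2*p + 1 to the basis.

S(f_1,f_3): lcm = p**2. S = p*q + 2*q**2 - p - 1.
  leading term p*q: subtract (-1)·f_2 from p*q + 2*q**2 - p - 1 → 2*p - 1
  leading term p: no divisor's leading term divides it; move 2*p to the remainder.
  leading term 1: no divisor's leading term divides it; move -1 to the remainder.
  remainder 2*p - 1 ≠ 0; add k_5 = 2*p - 1 to the basis.

S(f_2,f_3): lcm = p**2*q. S = 2*p*q**2 + 2*q**3 + 2*p**2 - q**2 + q.
  leading term p*q**2: subtract (-2*q)·f_2 from 2*p*q**2 + 2*q**3 + 2*p**2 - q**2 + q → -2*q**3 + 2*p**2 + p*q - q**2 + q
  leading term q**3: subtract (-1)·k_4 from -2*q**3 + 2*p**2 + p*q - q**2 + q → 2*p**2 + p*q - q**2 + 2*p + q + 1
  leading term p**2: subtract (2)·f_1 from 2*p**2 + p*q - q**2 + 2*p + q + 1 → -p*q - q**2 - p - q
  leading term p*q: subtract (1)·f_2 from -p*q - q**2 - p - q → q**2 + p - q
  leading term q**2: no divisor's leading term divides it; move q**2 to the remainder.
  leading term p: subtract (-2)·k_5 from p - q → -q - 2
  leading term q: no divisor's leading term divides it; move -q to the remainder.
  leading term 1: no divisor's leading term divides it; move -2 to the remainder.
  remainder q**2 - q - 2 ≠ 0; add k_6 = q**2 - q - 2 to the basis.

S(f_1,k_5): lcm = p**2. S = p*q + 2*p + q - 2.
  leading term p*q: subtract (-1)·f_2 from p*q + 2*p + q - 2 → -2*q**2 + q - 2
  leading term q**2: subtract (-2)·k_6 from -2*q**2 + q - 2 → -q - 1
  leading term q: no divisor's leading term divides it; move -q to the remainder.
  leading term 1: no divisor's leading term divides it; move -1 to the remainder.
  remainder -q - 1 ≠ 0; add k_7 = -q - 1 to the basis.

The other S-polynomials (S(f_1,k_4), S(f_2,k_4), S(f_3,k_4), S(f_2,k_5), S(f_3,k_5), S(k_4,k_5), S(f_1,k_6), S(f_2,k_6), S(f_3,k_6), S(k_4,k_6), S(k_5,k_6), S(f_1,k_7), S(f_2,k_7), S(f_3,k_7), S(k_4,k_7), S(k_5,k_7), S(k_6,k_7)) all reduce to 0 modulo the current basis, so we have a Gröbner basis.
Inter-reduce: drop elements whose leading term is divisible by another's, tail-reduce, and make monic.
Reduced Gröbner basis: {p + 2, q + 1}.
Label its elements g_1 = p + 2, g_2 = q + 1.

Reduce h = p**2 + p - 1 modulo G:
  leading term p**2: subtract (p)·g_1 from p**2 + p - 1 → -p - 1
  leading term p: subtract (-1)·g_1 from -p - 1 → 1
  leading term 1: no divisor's leading term divides it; move 1 to the remainder.
  normal form = 1.
The normal form is nonzero, so h ∉ I. Since h minus its normal form lies in I, I + (h) = I + (r) where r = 1; decide whether this ideal is the whole ring.
Here r = 1 is a nonzero constant, hence a unit: 1 ∈ I + (h), the Gröbner basis of I + (h) is {1}, and the enlarged system has no common solution — adjoining h is inconsistent.

The remainder on division by a Gröbner basis is unique — it is the normal form.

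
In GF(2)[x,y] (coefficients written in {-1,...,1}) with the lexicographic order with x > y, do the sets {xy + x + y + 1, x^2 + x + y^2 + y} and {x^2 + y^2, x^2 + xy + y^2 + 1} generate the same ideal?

No, the ideals differ.

Two ideals are equal iff their reduced Gröbner bases coincide (the reduced basis is unique for a fixed ordering).
Buchberger on the first generating set:
f_1 = xy + x + y + 1, LT = xy.
f_2 = x^2 + x + y^2 + y, LT = x^2.

S(f_1,f_2): lcm = x^2y. S = x^2 + x + y^3 + y^2.
  reduce S modulo (f_1, f_2):
  remainder y^3 + y ≠ 0; add g_3 = y^3 + y to the basis.

The other S-polynomials (S(f_1,g_3), S(f_2,g_3)) all reduce to 0 modulo the current basis, so we have a Gröbner basis.
Inter-reduce: drop elements whose leading term is divisible by another's, tail-reduce, and make monic.
Reduced Gröbner basis: {x^2 + x + y^2 + y, xy + x + y + 1, y^3 + y}.

Buchberger on the second generating set:
h_1 = x^2 + y^2, LT = x^2.
h_2 = x^2 + xy + y^2 + 1, LT = x^2.

S(h_1,h_2): lcm = x^2. S = xy + 1.
  reduce S modulo (h_1, h_2):
  remainder xy + 1 ≠ 0; add k_3 = xy + 1 to the basis.

S(h_1,k_3): lcm = x^2y. S = x + y^3.
  reduce S modulo (h_1, h_2, k_3):
  remainder x + y^3 ≠ 0; add k_4 = x + y^3 to the basis.

S(k_3,k_4): lcm = xy. S = y^4 + 1.
  reduce S modulo (h_1, h_2, k_3, k_4):
  remainder y^4 + 1 ≠ 0; add k_5 = y^4 + 1 to the basis.

The other S-polynomials (S(h_2,k_3), S(h_1,k_4), S(h_2,k_4), S(h_1,k_5), S(h_2,k_5), S(k_3,k_5), S(k_4,k_5)) all reduce to 0 modulo the current basis, so we have a Gröbner basis.
Inter-reduce: drop elements whose leading term is divisible by another's, tail-reduce, and make monic.
Reduced Gröbner basis: {x + y^3, y^4 + 1}.

These differ, so the ideals are not equal.
The same test decides containment: I ⊆ J iff every generator of I reduces to 0 modulo a Gröbner basis of J.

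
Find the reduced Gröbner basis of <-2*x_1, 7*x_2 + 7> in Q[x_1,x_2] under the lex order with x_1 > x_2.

G = {x_1, x_2 + 1}

This is the nonlinear analogue of row-reducing a linear system.

f_1 = -2*x_1, LT = x_1.
f_2 = 7*x_2 + 7, LT = x_2.

The S-polynomials (S(f_1,f_2)) all reduce to 0 modulo the current basis, so we have a Gröbner basis.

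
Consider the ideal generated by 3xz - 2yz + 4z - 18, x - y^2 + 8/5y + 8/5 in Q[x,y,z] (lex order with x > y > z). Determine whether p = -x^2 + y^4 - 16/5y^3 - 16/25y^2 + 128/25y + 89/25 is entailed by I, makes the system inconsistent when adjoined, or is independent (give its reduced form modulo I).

Adjoining -x^2 + y^4 - 16/5y^3 - 16/25y^2 + 128/25y + 89/25 makes the ideal the whole ring: the system is inconsistent.

First compute the reduced Gröbner basis of I by Buchberger's algorithm.
f_1 = 3xz - 2yz + 4z - 18, LT = xz.
f_2 = x - y^2 + 8/5y + 8/5, LT = x.

S(f_1,f_2): lcm = xz. S = y^2z - 34/15yz - 4/15z - 6.
  leading term y^2z: no divisor's leading term divides it; move y^2z to the remainder.
  leading term yz: no divisor's leading term divides it; move -34/15yz to the remainder.
  leading term z: no divisor's leading term divides it; move -4/15z to the remainder.
  leading term 1: no divisor's leading term divides it; move -6 to the remainder.
  remainder y^2z - 34/15yz - 4/15z - 6 ≠ 0; add h_3 = y^2z - 34/15yz - 4/15z - 6 to the basis.

The other S-polynomials (S(f_1,h_3), S(f_2,h_3)) all reduce to 0 modulo the current basis, so we have a Gröbner basis.
Inter-reduce: drop elements whose leading term is divisible by another's, tail-reduce, and make monic.
Reduced Gröbner basis: {x - y^2 + 8/5y + 8/5, y^2z - 34/15yz - 4/15z - 6}.
Label its elements g_1 = x - y^2 + 8/5y + 8/5, g_2 = y^2z - 34/15yz - 4/15z - 6.

Reduce p = -x^2 + y^4 - 16/5y^3 - 16/25y^2 + 128/25y + 89/25 modulo G:
  leading term x^2: subtract (-x)·g_1 from -x^2 + y^4 - 16/5y^3 - 16/25y^2 + 128/25y + 89/25 → -xy^2 + 8/5xy + 8/5x + y^4 - 16/5y^3 - 16/25y^2 + 128/25y + 89/25
  leading term xy^2: subtract (-y^2)·g_1 from -xy^2 + 8/5xy + 8/5x + y^4 - 16/5y^3 - 16/25y^2 + 128/25y + 89/25 → 8/5xy + 8/5x - 8/5y^3 + 24/25y^2 + 128/25y + 89/25
  leading term xy: subtract (8/5y)·g_1 from 8/5xy + 8/5x - 8/5y^3 + 24/25y^2 + 128/25y + 89/25 → 8/5x - 8/5y^2 + 64/25y + 89/25
  leading term x: subtract (8/5)·g_1 from 8/5x - 8/5y^2 + 64/25y + 89/25 → 1
  leading term 1: no divisor's leading term divides it; move 1 to the remainder.
  normal form = 1.
The normal form is nonzero, so p ∉ I. Since p minus its normal form lies in I, I + (p) = I + (r) where r = 1; decide whether this ideal is the whole ring.
Here r = 1 is a nonzero constant, hence a unit: 1 ∈ I + (p), the Gröbner basis of I + (p) is {1}, and the enlarged system has no common solution — adjoining p is inconsistent.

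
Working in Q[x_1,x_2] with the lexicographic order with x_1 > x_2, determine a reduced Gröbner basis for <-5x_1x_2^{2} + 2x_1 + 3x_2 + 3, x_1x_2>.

This is the nonlinear analogue of row-reducing a linear system.

f_1 = -5x_1x_2^{2} + 2x_1 + 3x_2 + 3, LT = x_1x_2^{2}.
f_2 = x_1x_2, LT = x_1x_2.

S(f_1,f_2): lcm = x_1x_2^{2}. S = -\tfrac{2}{5}x_1 - \tfrac{3}{5}x_2 - \tfrac{3}{5}.
  leading term x_1: no divisor's leading term divides it; move -\tfrac{2}{5}x_1 to the remainder.
  leading term x_2: no divisor's leading term divides it; move -\tfrac{3}{5}x_2 to the remainder.
  leading term 1: no divisor's leading term divides it; move -\tfrac{3}{5} to the remainder.
  remainder -\tfrac{2}{5}x_1 - \tfrac{3}{5}x_2 - \tfrac{3}{5} ≠ 0; add g_3 = -\tfrac{2}{5}x_1 - \tfrac{3}{5}x_2 - \tfrac{3}{5} to the basis.

S(f_1,g_3): lcm = x_1x_2^{2}. S = -\tfrac{2}{5}x_1 - \tfrac{3}{2}x_2^{3} - \tfrac{3}{2}x_2^{2} - \tfrac{3}{5}x_2 - \tfrac{3}{5}.
  leading term x_1: subtract (1)·g_3 from -\tfrac{2}{5}x_1 - \tfrac{3}{2}x_2^{3} - \tfrac{3}{2}x_2^{2} - \tfrac{3}{5}x_2 - \tfrac{3}{5} → -\tfrac{3}{2}x_2^{3} - \tfrac{3}{2}x_2^{2}
  leading term x_2^{3}: no divisor's leading term divides it; move -\tfrac{3}{2}x_2^{3} to the remainder.
  leading term x_2^{2}: no divisor's leading term divides it; move -\tfrac{3}{2}x_2^{2} to the remainder.
  remainder -\tfrac{3}{2}x_2^{3} - \tfrac{3}{2}x_2^{2} ≠ 0; add g_4 = -\tfrac{3}{2}x_2^{3} - \tfrac{3}{2}x_2^{2} to the basis.

S(f_2,g_3): lcm = x_1x_2. S = -\tfrac{3}{2}x_2^{2} - \tfrac{3}{2}x_2.
  leading term x_2^{2}: no divisor's leading term divides it; move -\tfrac{3}{2}x_2^{2} to the remainder.
  leading term x_2: no divisor's leading term divides it; move -\tfrac{3}{2}x_2 to the remainder.
  remainder -\tfrac{3}{2}x_2^{2} - \tfrac{3}{2}x_2 ≠ 0; add g_5 = -\tfrac{3}{2}x_2^{2} - \tfrac{3}{2}x_2 to the basis.

The other S-polynomials (S(f_1,g_4), S(f_2,g_4), S(g_3,g_4), S(f_1,g_5), S(f_2,g_5), S(g_3,g_5), S(g_4,g_5)) all reduce to 0 modulo the current basis, so we have a Gröbner basis.
Inter-reduce: drop elements whose leading term is divisible by another's, tail-reduce, and make monic.

G = {x_1 + \tfrac{3}{2}x_2 + \tfrac{3}{2}, x_2^{2} + x_2}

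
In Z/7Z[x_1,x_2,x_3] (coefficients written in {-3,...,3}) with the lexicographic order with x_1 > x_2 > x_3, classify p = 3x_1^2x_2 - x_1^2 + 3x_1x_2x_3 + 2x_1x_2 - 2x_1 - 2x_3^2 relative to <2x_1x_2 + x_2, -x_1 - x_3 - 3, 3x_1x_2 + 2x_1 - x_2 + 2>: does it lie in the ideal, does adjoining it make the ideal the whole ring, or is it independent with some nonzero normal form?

3x_1^2x_2 - x_1^2 + 3x_1x_2x_3 + 2x_1x_2 - 2x_1 - 2x_3^2 is independent of I; its normal form modulo I is -x_3 - 2.

First compute the reduced Gröbner basis of I by Buchberger's algorithm.
f_1 = 2x_1x_2 + x_2, LT = x_1x_2.
f_2 = -x_1 - x_3 - 3, LT = x_1.
f_3 = 3x_1x_2 + 2x_1 - x_2 + 2, LT = x_1x_2.

S(f_1,f_2): lcm = x_1x_2. S = -x_2x_3 + x_2.
  leading term x_2x_3: no divisor's leading term divides it; move -x_2x_3 to the remainder.
  leading term x_2: no divisor's leading term divides it; move x_2 to the remainder.
  remainder -x_2x_3 + x_2 ≠ 0; add h_4 = -x_2x_3 + x_2 to the basis.

S(f_1,f_3): lcm = x_1x_2. S = -3x_1 + 2x_2 - 3.
  leading term x_1: subtract (3)·f_2 from -3x_1 + 2x_2 - 3 → 2x_2 + 3x_3 - 1
  leading term x_2: no divisor's leading term divides it; move 2x_2 to the remainder.
  leading term x_3: no divisor's leading term divides it; move 3x_3 to the remainder.
  leading term 1: no divisor's leading term divides it; move -1 to the remainder.
  remainder 2x_2 + 3x_3 - 1 ≠ 0; add h_5 = 2x_2 + 3x_3 - 1 to the basis.

S(f_3,h_4): lcm = x_1x_2x_3. S = x_1x_2 + 3x_1x_3 + 2x_2x_3 + 3x_3.
  leading term x_1x_2: subtract (-3)·f_1 from x_1x_2 + 3x_1x_3 + 2x_2x_3 + 3x_3 → 3x_1x_3 + 2x_2x_3 + 3x_2 + 3x_3
  leading term x_1x_3: subtract (-3x_3)·f_2 from 3x_1x_3 + 2x_2x_3 + 3x_2 + 3x_3 → 2x_2x_3 + 3x_2 - 3x_3^2 + x_3
  leading term x_2x_3: subtract (-2)·h_4 from 2x_2x_3 + 3x_2 - 3x_3^2 + x_3 → -2x_2 - 3x_3^2 + x_3
  leading term x_2: subtract (-1)·h_5 from -2x_2 - 3x_3^2 + x_3 → -3x_3^2 - 3x_3 - 1
  leading term x_3^2: no divisor's leading term divides it; move -3x_3^2 to the remainder.
  leading term x_3: no divisor's leading term divides it; move -3x_3 to the remainder.
  leading term 1: no divisor's leading term divides it; move -1 to the remainder.
  remainder -3x_3^2 - 3x_3 - 1 ≠ 0; add h_6 = -3x_3^2 - 3x_3 - 1 to the basis.

The other S-polynomials (S(f_2,f_3), S(f_1,h_4), S(f_2,h_4), S(f_1,h_5), S(f_2,h_5), S(f_3,h_5), S(h_4,h_5), S(f_1,h_6), S(f_2,h_6), S(f_3,h_6), S(h_4,h_6), S(h_5,h_6)) all reduce to 0 modulo the current basis, so we have a Gröbner basis.
Inter-reduce: drop elements whose leading term is divisible by another's, tail-reduce, and make monic.
Reduced Gröbner basis: {x_1 + x_3 + 3, x_2 - 2x_3 + 3, x_3^2 + x_3 - 2}.
Label its elements g_1 = x_1 + x_3 + 3, g_2 = x_2 - 2x_3 + 3, g_3 = x_3^2 + x_3 - 2.

Reduce p = 3x_1^2x_2 - x_1^2 + 3x_1x_2x_3 + 2x_1x_2 - 2x_1 - 2x_3^2 modulo G:
  leading term x_1^2x_2: subtract (3x_1x_2)·g_1 from 3x_1^2x_2 - x_1^2 + 3x_1x_2x_3 + 2x_1x_2 - 2x_1 - 2x_3^2 → -x_1^2 - 2x_1 - 2x_3^2
  leading term x_1^2: subtract (-x_1)·g_1 from -x_1^2 - 2x_1 - 2x_3^2 → x_1x_3 + x_1 - 2x_3^2
  leading term x_1x_3: subtract (x_3)·g_1 from x_1x_3 + x_1 - 2x_3^2 → x_1 - 3x_3^2 - 3x_3
  leading term x_1: subtract (1)·g_1 from x_1 - 3x_3^2 - 3x_3 → -3x_3^2 + 3x_3 - 3
  leading term x_3^2: subtract (-3)·g_3 from -3x_3^2 + 3x_3 - 3 → -x_3 - 2
  leading term x_3: no divisor's leading term divides it; move -x_3 to the remainder.
  leading term 1: no divisor's leading term divides it; move -2 to the remainder.
  normal form = -x_3 - 2.
The normal form is nonzero, so p ∉ I. Since p minus its normal form lies in I, I + (p) = I + (r) where r = -x_3 - 2; decide whether this ideal is the whole ring.
Run Buchberger on G together with r (pairs among the g_i already reduce to 0 since G is a Gröbner basis):
g_1 = x_1 + x_3 + 3, LT = x_1.
g_2 = x_2 - 2x_3 + 3, LT = x_2.
g_3 = x_3^2 + x_3 - 2, LT = x_3^2.
r = -x_3 - 2, LT = x_3.

The S-polynomials (S(g_1,g_2), S(g_1,g_3), S(g_1,r), S(g_2,g_3), S(g_2,r), S(g_3,r)) all reduce to 0 modulo the current basis, so we have a Gröbner basis.
Inter-reduce: drop elements whose leading term is divisible by another's, tail-reduce, and make monic.
Reduced Gröbner basis: {x_1 + 1, x_2, x_3 + 2}.
The reduced Gröbner basis of I + (p) is {x_1 + 1, x_2, x_3 + 2} ≠ {1}, a proper ideal, so the enlarged system stays consistent: p is independent of I, with normal form -x_3 - 2.

The remainder on division by a Gröbner basis is unique — it is the normal form.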